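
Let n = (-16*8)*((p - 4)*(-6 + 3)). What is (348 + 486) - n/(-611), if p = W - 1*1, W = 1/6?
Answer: 507718/611 ≈ 830.96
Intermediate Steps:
W = ⅙ ≈ 0.16667
p = -⅚ (p = ⅙ - 1*1 = ⅙ - 1 = -⅚ ≈ -0.83333)
n = -1856 (n = (-16*8)*((-⅚ - 4)*(-6 + 3)) = -(-1856)*(-3)/3 = -128*29/2 = -1856)
(348 + 486) - n/(-611) = (348 + 486) - (-1856)/(-611) = 834 - (-1856)*(-1)/611 = 834 - 1*1856/611 = 834 - 1856/611 = 507718/611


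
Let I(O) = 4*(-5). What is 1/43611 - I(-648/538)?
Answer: 872221/43611 ≈ 20.000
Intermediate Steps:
I(O) = -20
1/43611 - I(-648/538) = 1/43611 - 1*(-20) = 1/43611 + 20 = 872221/43611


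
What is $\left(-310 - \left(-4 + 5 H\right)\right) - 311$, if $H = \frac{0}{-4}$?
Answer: $-617$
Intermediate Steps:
$H = 0$ ($H = 0 \left(- \frac{1}{4}\right) = 0$)
$\left(-310 - \left(-4 + 5 H\right)\right) - 311 = \left(-310 + \left(\left(-5\right) 0 + 4\right)\right) - 311 = \left(-310 + \left(0 + 4\right)\right) - 311 = \left(-310 + 4\right) - 311 = -306 - 311 = -617$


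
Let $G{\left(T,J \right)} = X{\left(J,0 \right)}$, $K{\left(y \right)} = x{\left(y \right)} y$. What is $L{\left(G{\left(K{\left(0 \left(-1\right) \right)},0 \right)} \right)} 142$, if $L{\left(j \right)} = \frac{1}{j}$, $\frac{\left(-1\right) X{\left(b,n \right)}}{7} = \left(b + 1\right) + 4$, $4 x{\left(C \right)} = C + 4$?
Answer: $- \frac{142}{35} \approx -4.0571$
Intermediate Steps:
$x{\left(C \right)} = 1 + \frac{C}{4}$ ($x{\left(C \right)} = \frac{C + 4}{4} = \frac{4 + C}{4} = 1 + \frac{C}{4}$)
$X{\left(b,n \right)} = -35 - 7 b$ ($X{\left(b,n \right)} = - 7 \left(\left(b + 1\right) + 4\right) = - 7 \left(\left(1 + b\right) + 4\right) = - 7 \left(5 + b\right) = -35 - 7 b$)
$K{\left(y \right)} = y \left(1 + \frac{y}{4}\right)$ ($K{\left(y \right)} = \left(1 + \frac{y}{4}\right) y = y \left(1 + \frac{y}{4}\right)$)
$G{\left(T,J \right)} = -35 - 7 J$
$L{\left(G{\left(K{\left(0 \left(-1\right) \right)},0 \right)} \right)} 142 = \frac{1}{-35 - 0} \cdot 142 = \frac{1}{-35 + 0} \cdot 142 = \frac{1}{-35} \cdot 142 = \left(- \frac{1}{35}\right) 142 = - \frac{142}{35}$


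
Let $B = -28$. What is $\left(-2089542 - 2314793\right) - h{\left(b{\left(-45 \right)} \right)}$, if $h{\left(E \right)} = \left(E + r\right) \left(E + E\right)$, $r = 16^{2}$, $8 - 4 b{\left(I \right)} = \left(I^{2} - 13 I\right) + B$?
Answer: $- \frac{9806095}{2} \approx -4.903 \cdot 10^{6}$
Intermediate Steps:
$b{\left(I \right)} = 9 - \frac{I^{2}}{4} + \frac{13 I}{4}$ ($b{\left(I \right)} = 2 - \frac{\left(I^{2} - 13 I\right) - 28}{4} = 2 - \frac{-28 + I^{2} - 13 I}{4} = 2 + \left(7 - \frac{I^{2}}{4} + \frac{13 I}{4}\right) = 9 - \frac{I^{2}}{4} + \frac{13 I}{4}$)
$r = 256$
$h{\left(E \right)} = 2 E \left(256 + E\right)$ ($h{\left(E \right)} = \left(E + 256\right) \left(E + E\right) = \left(256 + E\right) 2 E = 2 E \left(256 + E\right)$)
$\left(-2089542 - 2314793\right) - h{\left(b{\left(-45 \right)} \right)} = \left(-2089542 - 2314793\right) - 2 \left(9 - \frac{\left(-45\right)^{2}}{4} + \frac{13}{4} \left(-45\right)\right) \left(256 + \left(9 - \frac{\left(-45\right)^{2}}{4} + \frac{13}{4} \left(-45\right)\right)\right) = \left(-2089542 - 2314793\right) - 2 \left(9 - \frac{2025}{4} - \frac{585}{4}\right) \left(256 - \frac{1287}{2}\right) = -4404335 - 2 \left(9 - \frac{2025}{4} - \frac{585}{4}\right) \left(256 - \frac{1287}{2}\right) = -4404335 - 2 \left(- \frac{1287}{2}\right) \left(256 - \frac{1287}{2}\right) = -4404335 - 2 \left(- \frac{1287}{2}\right) \left(- \frac{775}{2}\right) = -4404335 - \frac{997425}{2} = - \frac{9806095}{2}$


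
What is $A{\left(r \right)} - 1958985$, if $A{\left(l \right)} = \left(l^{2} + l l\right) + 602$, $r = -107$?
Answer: $-1935485$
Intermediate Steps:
$A{\left(l \right)} = 602 + 2 l^{2}$ ($A{\left(l \right)} = \left(l^{2} + l^{2}\right) + 602 = 2 l^{2} + 602 = 602 + 2 l^{2}$)
$A{\left(r \right)} - 1958985 = \left(602 + 2 \left(-107\right)^{2}\right) - 1958985 = \left(602 + 2 \cdot 11449\right) - 1958985 = \left(602 + 22898\right) - 1958985 = 23500 - 1958985 = -1935485$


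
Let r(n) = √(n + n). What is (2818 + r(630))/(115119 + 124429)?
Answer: 1409/119774 + 3*√35/119774 ≈ 0.011912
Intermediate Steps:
r(n) = √2*√n (r(n) = √(2*n) = √2*√n)
(2818 + r(630))/(115119 + 124429) = (2818 + √2*√630)/(115119 + 124429) = (2818 + √2*(3*√70))/239548 = (2818 + 6*√35)*(1/239548) = 1409/119774 + 3*√35/119774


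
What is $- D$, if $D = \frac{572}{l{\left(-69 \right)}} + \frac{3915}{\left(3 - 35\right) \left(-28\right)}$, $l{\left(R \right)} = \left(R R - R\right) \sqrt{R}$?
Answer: $- \frac{3915}{896} + \frac{286 i \sqrt{69}}{166635} \approx -4.3694 + 0.014257 i$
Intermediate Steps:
$l{\left(R \right)} = \sqrt{R} \left(R^{2} - R\right)$ ($l{\left(R \right)} = \left(R^{2} - R\right) \sqrt{R} = \sqrt{R} \left(R^{2} - R\right)$)
$D = \frac{3915}{896} - \frac{286 i \sqrt{69}}{166635}$ ($D = \frac{572}{\left(-69\right)^{\frac{3}{2}} \left(-1 - 69\right)} + \frac{3915}{\left(3 - 35\right) \left(-28\right)} = \frac{572}{- 69 i \sqrt{69} \left(-70\right)} + \frac{3915}{\left(-32\right) \left(-28\right)} = \frac{572}{4830 i \sqrt{69}} + \frac{3915}{896} = 572 \left(- \frac{i \sqrt{69}}{333270}\right) + 3915 \cdot \frac{1}{896} = - \frac{286 i \sqrt{69}}{166635} + \frac{3915}{896} = \frac{3915}{896} - \frac{286 i \sqrt{69}}{166635} \approx 4.3694 - 0.014257 i$)
$- D = - (\frac{3915}{896} - \frac{286 i \sqrt{69}}{166635}) = - \frac{3915}{896} + \frac{286 i \sqrt{69}}{166635}$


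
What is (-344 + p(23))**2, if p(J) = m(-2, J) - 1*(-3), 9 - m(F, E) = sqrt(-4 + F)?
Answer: (332 + I*sqrt(6))**2 ≈ 1.1022e+5 + 1626.0*I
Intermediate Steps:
m(F, E) = 9 - sqrt(-4 + F)
p(J) = 12 - I*sqrt(6) (p(J) = (9 - sqrt(-4 - 2)) - 1*(-3) = (9 - sqrt(-6)) + 3 = (9 - I*sqrt(6)) + 3 = 12 - I*sqrt(6))
(-344 + p(23))**2 = (-344 + (12 - I*sqrt(6)))**2 = (-332 - I*sqrt(6))**2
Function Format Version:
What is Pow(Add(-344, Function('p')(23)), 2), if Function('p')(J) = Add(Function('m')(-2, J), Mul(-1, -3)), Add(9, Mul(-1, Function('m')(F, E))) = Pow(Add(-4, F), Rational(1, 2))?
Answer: Pow(Add(332, Mul(I, Pow(6, Rational(1, 2)))), 2) ≈ Add(1.1022e+5, Mul(1626., I))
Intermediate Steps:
Function('m')(F, E) = Add(9, Mul(-1, Pow(Add(-4, F), Rational(1, 2))))
Function('p')(J) = Add(12, Mul(-1, I, Pow(6, Rational(1, 2)))) (Function('p')(J) = Add(Add(9, Mul(-1, Pow(Add(-4, -2), Rational(1, 2)))), Mul(-1, -3)) = Add(Add(9, Mul(-1, Pow(-6, Rational(1, 2)))), 3) = Add(Add(9, Mul(-1, Mul(I, Pow(6, Rational(1, 2))))), 3) = Add(Add(9, Mul(-1, I, Pow(6, Rational(1, 2)))), 3) = Add(12, Mul(-1, I, Pow(6, Rational(1, 2)))))
Pow(Add(-344, Function('p')(23)), 2) = Pow(Add(-344, Add(12, Mul(-1, I, Pow(6, Rational(1, 2))))), 2) = Pow(Add(-332, Mul(-1, I, Pow(6, Rational(1, 2)))), 2)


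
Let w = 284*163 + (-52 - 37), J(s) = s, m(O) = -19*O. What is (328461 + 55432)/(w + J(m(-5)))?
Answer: 383893/46298 ≈ 8.2918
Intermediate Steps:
w = 46203 (w = 46292 - 89 = 46203)
(328461 + 55432)/(w + J(m(-5))) = (328461 + 55432)/(46203 - 19*(-5)) = 383893/(46203 + 95) = 383893/46298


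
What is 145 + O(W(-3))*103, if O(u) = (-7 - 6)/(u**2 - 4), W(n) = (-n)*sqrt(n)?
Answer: 5834/31 ≈ 188.19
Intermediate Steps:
W(n) = -n**(3/2)
O(u) = -13/(-4 + u**2)
145 + O(W(-3))*103 = 145 - 13/(-4 + (-(-3)**(3/2))**2)*103 = 145 - 13/(-4 + (-(-3)*I*sqrt(3))**2)*103 = 145 - 13/(-4 + (3*I*sqrt(3))**2)*103 = 145 - 13/(-4 - 27)*103 = 145 - 13/(-31)*103 = 145 - 13*(-1/31)*103 = 145 + (13/31)*103 = 145 + 1339/31 = 5834/31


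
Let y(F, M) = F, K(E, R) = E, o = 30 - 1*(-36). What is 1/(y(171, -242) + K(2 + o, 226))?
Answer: 1/239 ≈ 0.0041841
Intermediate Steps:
o = 66 (o = 30 + 36 = 66)
1/(y(171, -242) + K(2 + o, 226)) = 1/(171 + (2 + 66)) = 1/(171 + 68) = 1/239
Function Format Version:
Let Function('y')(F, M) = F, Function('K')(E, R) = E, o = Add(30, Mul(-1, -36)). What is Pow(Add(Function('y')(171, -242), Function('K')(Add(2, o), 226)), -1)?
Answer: Rational(1, 239) ≈ 0.0041841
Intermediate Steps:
o = 66 (o = Add(30, 36) = 66)
Pow(Add(Function('y')(171, -242), Function('K')(Add(2, o), 226)), -1) = Pow(Add(171, Add(2, 66)), -1) = Pow(Add(171, 68), -1) = Pow(239, -1) = Rational(1, 239)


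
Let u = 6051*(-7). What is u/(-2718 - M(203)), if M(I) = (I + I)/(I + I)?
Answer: 42357/2719 ≈ 15.578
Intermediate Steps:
M(I) = 1 (M(I) = (2*I)/((2*I)) = (2*I)*(1/(2*I)) = 1)
u = -42357
u/(-2718 - M(203)) = -42357/(-2718 - 1*1) = -42357/(-2718 - 1) = -42357/(-2719) = -42357*(-1/2719) = 42357/2719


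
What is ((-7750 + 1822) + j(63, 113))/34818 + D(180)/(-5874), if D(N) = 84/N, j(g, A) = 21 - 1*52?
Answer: -43774268/255651165 ≈ -0.17123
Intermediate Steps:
j(g, A) = -31 (j(g, A) = 21 - 52 = -31)
((-7750 + 1822) + j(63, 113))/34818 + D(180)/(-5874) = ((-7750 + 1822) - 31)/34818 + (84/180)/(-5874) = (-5928 - 31)*(1/34818) + (84*(1/180))*(-1/5874) = -5959*1/34818 + (7/15)*(-1/5874) = -5959/34818 - 7/88110 = -43774268/255651165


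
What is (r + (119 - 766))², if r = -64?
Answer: 505521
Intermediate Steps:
(r + (119 - 766))² = (-64 + (119 - 766))² = (-64 - 647)² = (-711)² = 505521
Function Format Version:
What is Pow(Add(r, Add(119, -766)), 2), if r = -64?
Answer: 505521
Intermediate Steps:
Pow(Add(r, Add(119, -766)), 2) = Pow(Add(-64, Add(119, -766)), 2) = Pow(Add(-64, -647), 2) = Pow(-711, 2) = 505521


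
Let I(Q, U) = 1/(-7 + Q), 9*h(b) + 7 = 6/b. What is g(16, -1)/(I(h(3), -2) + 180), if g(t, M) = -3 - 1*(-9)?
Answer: 136/4077 ≈ 0.033358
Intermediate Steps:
h(b) = -7/9 + 2/(3*b) (h(b) = -7/9 + (6/b)/9 = -7/9 + 2/(3*b))
g(t, M) = 6 (g(t, M) = -3 + 9 = 6)
g(16, -1)/(I(h(3), -2) + 180) = 6/(1/(-7 + (1/9)*(6 - 7*3)/3) + 180) = 6/(1/(-7 + (1/9)*(1/3)*(6 - 21)) + 180) = 6/(1/(-7 + (1/9)*(1/3)*(-15)) + 180) = 6/(1/(-7 - 5/9) + 180) = 6/(1/(-68/9) + 180) = 6/(-9/68 + 180) = 6/(12231/68) = (68/12231)*6 = 136/4077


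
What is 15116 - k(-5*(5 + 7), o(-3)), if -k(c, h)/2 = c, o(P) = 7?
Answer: 14996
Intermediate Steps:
k(c, h) = -2*c
15116 - k(-5*(5 + 7), o(-3)) = 15116 - (-2)*(-5*(5 + 7)) = 15116 - (-2)*(-5*12) = 15116 - (-2)*(-60) = 15116 - 1*120 = 15116 - 120 = 14996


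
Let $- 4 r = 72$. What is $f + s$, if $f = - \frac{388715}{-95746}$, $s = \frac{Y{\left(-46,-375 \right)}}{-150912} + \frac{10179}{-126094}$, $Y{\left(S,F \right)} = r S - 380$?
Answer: $\frac{28298470340285}{7117031215098} \approx 3.9762$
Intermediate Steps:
$r = -18$ ($r = \left(- \frac{1}{4}\right) 72 = -18$)
$Y{\left(S,F \right)} = -380 - 18 S$ ($Y{\left(S,F \right)} = - 18 S - 380 = -380 - 18 S$)
$s = - \frac{6221185}{74332413}$ ($s = \frac{-380 - -828}{-150912} + \frac{10179}{-126094} = \left(-380 + 828\right) \left(- \frac{1}{150912}\right) + 10179 \left(- \frac{1}{126094}\right) = 448 \left(- \frac{1}{150912}\right) - \frac{10179}{126094} = - \frac{7}{2358} - \frac{10179}{126094} = - \frac{6221185}{74332413} \approx -0.083694$)
$f = \frac{388715}{95746}$ ($f = \left(-388715\right) \left(- \frac{1}{95746}\right) = \frac{388715}{95746} \approx 4.0599$)
$f + s = \frac{388715}{95746} - \frac{6221185}{74332413} = \frac{28298470340285}{7117031215098}$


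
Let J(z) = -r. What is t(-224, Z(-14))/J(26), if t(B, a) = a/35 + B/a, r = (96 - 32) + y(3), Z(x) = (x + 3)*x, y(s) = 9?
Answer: -162/4015 ≈ -0.040349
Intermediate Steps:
Z(x) = x*(3 + x) (Z(x) = (3 + x)*x = x*(3 + x))
r = 73 (r = (96 - 32) + 9 = 64 + 9 = 73)
J(z) = -73 (J(z) = -1*73 = -73)
t(B, a) = a/35 + B/a (t(B, a) = a*(1/35) + B/a = a/35 + B/a)
t(-224, Z(-14))/J(26) = ((-14*(3 - 14))/35 - 224*(-1/(14*(3 - 14))))/(-73) = ((-14*(-11))/35 - 224/((-14*(-11))))*(-1/73) = ((1/35)*154 - 224/154)*(-1/73) = (22/5 - 224*1/154)*(-1/73) = (22/5 - 16/11)*(-1/73) = (162/55)*(-1/73) = -162/4015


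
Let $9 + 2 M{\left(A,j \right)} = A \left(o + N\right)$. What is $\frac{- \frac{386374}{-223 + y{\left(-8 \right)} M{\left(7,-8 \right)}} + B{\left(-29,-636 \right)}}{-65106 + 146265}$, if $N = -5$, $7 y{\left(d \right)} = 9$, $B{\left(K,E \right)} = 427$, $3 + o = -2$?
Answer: $\frac{7045927}{311082447} \approx 0.02265$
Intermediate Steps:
$o = -5$ ($o = -3 - 2 = -5$)
$y{\left(d \right)} = \frac{9}{7}$ ($y{\left(d \right)} = \frac{1}{7} \cdot 9 = \frac{9}{7}$)
$M{\left(A,j \right)} = - \frac{9}{2} - 5 A$ ($M{\left(A,j \right)} = - \frac{9}{2} + \frac{A \left(-5 - 5\right)}{2} = - \frac{9}{2} + \frac{A \left(-10\right)}{2} = - \frac{9}{2} + \frac{\left(-10\right) A}{2} = - \frac{9}{2} - 5 A$)
$\frac{- \frac{386374}{-223 + y{\left(-8 \right)} M{\left(7,-8 \right)}} + B{\left(-29,-636 \right)}}{-65106 + 146265} = \frac{- \frac{386374}{-223 + \frac{9 \left(- \frac{9}{2} - 35\right)}{7}} + 427}{-65106 + 146265} = \frac{- \frac{386374}{-223 + \frac{9 \left(- \frac{9}{2} - 35\right)}{7}} + 427}{81159} = \left(- \frac{386374}{-223 + \frac{9}{7} \left(- \frac{79}{2}\right)} + 427\right) \frac{1}{81159} = \left(- \frac{386374}{-223 - \frac{711}{14}} + 427\right) \frac{1}{81159} = \left(- \frac{386374}{- \frac{3833}{14}} + 427\right) \frac{1}{81159} = \left(\left(-386374\right) \left(- \frac{14}{3833}\right) + 427\right) \frac{1}{81159} = \left(\frac{5409236}{3833} + 427\right) \frac{1}{81159} = \frac{7045927}{3833} \cdot \frac{1}{81159} = \frac{7045927}{311082447}$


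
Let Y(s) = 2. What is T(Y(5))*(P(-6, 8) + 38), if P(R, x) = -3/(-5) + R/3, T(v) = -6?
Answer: -1098/5 ≈ -219.60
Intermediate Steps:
P(R, x) = 3/5 + R/3 (P(R, x) = -3*(-1/5) + R*(1/3) = 3/5 + R/3)
T(Y(5))*(P(-6, 8) + 38) = -6*((3/5 + (1/3)*(-6)) + 38) = -6*((3/5 - 2) + 38) = -6*(-7/5 + 38) = -6*183/5 = -1098/5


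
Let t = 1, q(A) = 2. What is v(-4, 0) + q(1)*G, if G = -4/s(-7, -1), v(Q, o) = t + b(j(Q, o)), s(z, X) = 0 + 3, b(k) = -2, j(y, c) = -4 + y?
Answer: -11/3 ≈ -3.6667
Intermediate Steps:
s(z, X) = 3
v(Q, o) = -1 (v(Q, o) = 1 - 2 = -1)
G = -4/3 ≈ -1.3333
v(-4, 0) + q(1)*G = -1 + 2*(-4/3) = -1 - 8/3 = -11/3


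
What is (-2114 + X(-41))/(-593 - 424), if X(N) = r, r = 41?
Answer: 691/339 ≈ 2.0383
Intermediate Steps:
X(N) = 41
(-2114 + X(-41))/(-593 - 424) = (-2114 + 41)/(-593 - 424) = -2073/(-1017) = -2073*(-1/1017) = 691/339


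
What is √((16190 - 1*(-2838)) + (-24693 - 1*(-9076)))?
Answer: 3*√379 ≈ 58.404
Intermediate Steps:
√((16190 - 1*(-2838)) + (-24693 - 1*(-9076))) = √((16190 + 2838) + (-24693 + 9076)) = √(19028 - 15617) = √3411 = 3*√379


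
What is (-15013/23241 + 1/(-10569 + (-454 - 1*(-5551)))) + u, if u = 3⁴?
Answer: 3406326845/42391584 ≈ 80.354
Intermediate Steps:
u = 81
(-15013/23241 + 1/(-10569 + (-454 - 1*(-5551)))) + u = (-15013/23241 + 1/(-10569 + (-454 - 1*(-5551)))) + 81 = (-15013*1/23241 + 1/(-10569 + (-454 + 5551))) + 81 = (-15013/23241 + 1/(-10569 + 5097)) + 81 = (-15013/23241 + 1/(-5472)) + 81 = (-15013/23241 - 1/5472) + 81 = -27391459/42391584 + 81 = 3406326845/42391584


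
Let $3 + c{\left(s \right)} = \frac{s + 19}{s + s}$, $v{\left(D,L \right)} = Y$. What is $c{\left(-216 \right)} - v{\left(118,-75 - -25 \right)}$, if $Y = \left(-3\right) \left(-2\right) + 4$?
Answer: $- \frac{5419}{432} \approx -12.544$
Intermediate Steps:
$Y = 10$ ($Y = 6 + 4 = 10$)
$v{\left(D,L \right)} = 10$
$c{\left(s \right)} = -3 + \frac{19 + s}{2 s}$ ($c{\left(s \right)} = -3 + \frac{s + 19}{s + s} = -3 + \frac{19 + s}{2 s}$)
$c{\left(-216 \right)} - v{\left(118,-75 - -25 \right)} = \frac{19 - -1080}{2 \left(-216\right)} - 10 = \frac{1}{2} \left(- \frac{1}{216}\right) \left(19 + 1080\right) - 10 = \frac{1}{2} \left(- \frac{1}{216}\right) 1099 - 10 = - \frac{1099}{432} - 10 = - \frac{5419}{432}$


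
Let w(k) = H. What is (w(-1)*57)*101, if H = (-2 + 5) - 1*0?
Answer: 17271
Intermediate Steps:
H = 3 (H = 3 + 0 = 3)
w(k) = 3
(w(-1)*57)*101 = (3*57)*101 = 171*101 = 17271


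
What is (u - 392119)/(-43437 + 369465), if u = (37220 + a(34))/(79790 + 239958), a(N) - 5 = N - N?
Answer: -125379228787/104246800944 ≈ -1.2027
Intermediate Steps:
a(N) = 5 (a(N) = 5 + (N - N) = 5 + 0 = 5)
u = 37225/319748 (u = (37220 + 5)/(79790 + 239958) = 37225/319748 ≈ 0.11642)
(u - 392119)/(-43437 + 369465) = (37225/319748 - 392119)/(-43437 + 369465) = -125379228787/319748/326028 = -125379228787/319748*1/326028 = -125379228787/104246800944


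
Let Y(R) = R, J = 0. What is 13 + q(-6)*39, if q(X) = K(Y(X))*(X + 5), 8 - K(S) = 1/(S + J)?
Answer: -611/2 ≈ -305.50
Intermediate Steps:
K(S) = 8 - 1/S (K(S) = 8 - 1/(S + 0) = 8 - 1/S)
q(X) = (5 + X)*(8 - 1/X) (q(X) = (8 - 1/X)*(X + 5) = (8 - 1/X)*(5 + X) = (5 + X)*(8 - 1/X))
13 + q(-6)*39 = 13 + (39 - 5/(-6) + 8*(-6))*39 = 13 + (39 - 5*(-⅙) - 48)*39 = 13 + (39 + ⅚ - 48)*39 = 13 - 49/6*39 = 13 - 637/2 = -611/2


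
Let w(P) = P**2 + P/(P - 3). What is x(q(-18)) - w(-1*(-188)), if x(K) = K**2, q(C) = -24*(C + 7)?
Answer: 6354932/185 ≈ 34351.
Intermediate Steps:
q(C) = -168 - 24*C (q(C) = -24*(7 + C) = -168 - 24*C)
w(P) = P**2 + P/(-3 + P)
x(q(-18)) - w(-1*(-188)) = (-168 - 24*(-18))**2 - (-1*(-188))*(1 + (-1*(-188))**2 - (-3)*(-188))/(-3 - 1*(-188)) = (-168 + 432)**2 - 188*(1 + 188**2 - 3*188)/(-3 + 188) = 264**2 - 188*(1 + 35344 - 564)/185 = 69696 - 188*34781/185 = 69696 - 1*6538828/185 = 69696 - 6538828/185 = 6354932/185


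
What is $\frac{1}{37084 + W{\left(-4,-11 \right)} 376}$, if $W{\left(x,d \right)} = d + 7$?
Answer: $\frac{1}{35580} \approx 2.8106 \cdot 10^{-5}$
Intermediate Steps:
$W{\left(x,d \right)} = 7 + d$
$\frac{1}{37084 + W{\left(-4,-11 \right)} 376} = \frac{1}{37084 + \left(7 - 11\right) 376} = \frac{1}{37084 - 1504} = \frac{1}{35580}$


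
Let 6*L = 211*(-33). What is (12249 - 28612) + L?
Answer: -35047/2 ≈ -17524.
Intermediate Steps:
L = -2321/2 (L = (211*(-33))/6 = (⅙)*(-6963) = -2321/2 ≈ -1160.5)
(12249 - 28612) + L = (12249 - 28612) - 2321/2 = -16363 - 2321/2 = -35047/2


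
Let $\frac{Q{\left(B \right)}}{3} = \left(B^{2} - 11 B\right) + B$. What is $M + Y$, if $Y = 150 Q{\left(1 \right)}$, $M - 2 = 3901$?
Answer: $-147$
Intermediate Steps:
$M = 3903$ ($M = 2 + 3901 = 3903$)
$Q{\left(B \right)} = - 30 B + 3 B^{2}$ ($Q{\left(B \right)} = 3 \left(\left(B^{2} - 11 B\right) + B\right) = 3 \left(B^{2} - 10 B\right) = - 30 B + 3 B^{2}$)
$Y = -4050$ ($Y = 150 \cdot 3 \cdot 1 \left(-10 + 1\right) = 150 \cdot 3 \cdot 1 \left(-9\right) = 150 \left(-27\right) = -4050$)
$M + Y = 3903 - 4050 = -147$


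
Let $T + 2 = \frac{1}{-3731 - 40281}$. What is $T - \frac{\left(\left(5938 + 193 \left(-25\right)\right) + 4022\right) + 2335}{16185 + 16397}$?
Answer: $- \frac{1598400095}{716999492} \approx -2.2293$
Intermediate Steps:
$T = - \frac{88025}{44012}$ ($T = -2 + \frac{1}{-3731 - 40281} = -2 + \frac{1}{-44012} = -2 - \frac{1}{44012} = - \frac{88025}{44012} \approx -2.0$)
$T - \frac{\left(\left(5938 + 193 \left(-25\right)\right) + 4022\right) + 2335}{16185 + 16397} = - \frac{88025}{44012} - \frac{\left(\left(5938 + 193 \left(-25\right)\right) + 4022\right) + 2335}{16185 + 16397} = - \frac{88025}{44012} - \frac{\left(\left(5938 - 4825\right) + 4022\right) + 2335}{32582} = - \frac{88025}{44012} - \left(\left(1113 + 4022\right) + 2335\right) \frac{1}{32582} = - \frac{88025}{44012} - \left(5135 + 2335\right) \frac{1}{32582} = - \frac{88025}{44012} - 7470 \cdot \frac{1}{32582} = - \frac{88025}{44012} - \frac{3735}{16291} = - \frac{1598400095}{716999492}$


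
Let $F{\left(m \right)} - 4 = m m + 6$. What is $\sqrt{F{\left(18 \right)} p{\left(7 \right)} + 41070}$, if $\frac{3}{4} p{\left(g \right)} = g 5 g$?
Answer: $\frac{\sqrt{1351590}}{3} \approx 387.53$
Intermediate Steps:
$F{\left(m \right)} = 10 + m^{2}$ ($F{\left(m \right)} = 4 + \left(m m + 6\right) = 4 + \left(m^{2} + 6\right) = 4 + \left(6 + m^{2}\right) = 10 + m^{2}$)
$p{\left(g \right)} = \frac{20 g^{2}}{3}$ ($p{\left(g \right)} = \frac{4 g 5 g}{3} = \frac{4 \cdot 5 g g}{3} = \frac{4 \cdot 5 g^{2}}{3} = \frac{20 g^{2}}{3}$)
$\sqrt{F{\left(18 \right)} p{\left(7 \right)} + 41070} = \sqrt{\left(10 + 18^{2}\right) \frac{20 \cdot 7^{2}}{3} + 41070} = \sqrt{\left(10 + 324\right) \frac{20}{3} \cdot 49 + 41070} = \sqrt{334 \cdot \frac{980}{3} + 41070} = \sqrt{\frac{327320}{3} + 41070} = \sqrt{\frac{450530}{3}} = \frac{\sqrt{1351590}}{3}$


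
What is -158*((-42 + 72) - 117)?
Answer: 13746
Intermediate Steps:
-158*((-42 + 72) - 117) = -158*(30 - 117) = -158*(-87) = 13746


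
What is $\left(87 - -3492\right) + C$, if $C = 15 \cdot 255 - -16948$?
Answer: $24352$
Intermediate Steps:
$C = 20773$ ($C = 3825 + 16948 = 20773$)
$\left(87 - -3492\right) + C = \left(87 - -3492\right) + 20773 = \left(87 + 3492\right) + 20773 = 3579 + 20773 = 24352$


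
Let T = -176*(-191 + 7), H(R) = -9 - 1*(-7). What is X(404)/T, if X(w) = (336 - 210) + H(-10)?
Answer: 31/8096 ≈ 0.0038291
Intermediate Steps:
H(R) = -2 (H(R) = -9 + 7 = -2)
T = 32384 (T = -176*(-184) = 32384)
X(w) = 124 (X(w) = (336 - 210) - 2 = 126 - 2 = 124)
X(404)/T = 124/32384 = 124*(1/32384) = 31/8096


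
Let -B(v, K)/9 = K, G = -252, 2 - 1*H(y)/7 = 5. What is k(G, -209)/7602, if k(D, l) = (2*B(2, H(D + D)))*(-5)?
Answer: -45/181 ≈ -0.24862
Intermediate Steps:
H(y) = -21 (H(y) = 14 - 7*5 = 14 - 35 = -21)
B(v, K) = -9*K
k(D, l) = -1890 (k(D, l) = (2*(-9*(-21)))*(-5) = (2*189)*(-5) = 378*(-5) = -1890)
k(G, -209)/7602 = -1890/7602 = -1890*1/7602 = -45/181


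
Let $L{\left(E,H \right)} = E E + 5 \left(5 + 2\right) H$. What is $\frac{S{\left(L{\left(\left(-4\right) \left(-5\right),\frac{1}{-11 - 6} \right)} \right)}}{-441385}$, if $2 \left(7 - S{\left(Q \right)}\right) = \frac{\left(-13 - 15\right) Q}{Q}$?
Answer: $- \frac{3}{63055} \approx -4.7577 \cdot 10^{-5}$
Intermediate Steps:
$L{\left(E,H \right)} = E^{2} + 35 H$ ($L{\left(E,H \right)} = E^{2} + 5 \cdot 7 H = E^{2} + 35 H$)
$S{\left(Q \right)} = 21$ ($S{\left(Q \right)} = 7 - \frac{\left(-13 - 15\right) Q \frac{1}{Q}}{2} = 7 - \frac{- 28 Q \frac{1}{Q}}{2} = 7 - -14 = 7 + 14 = 21$)
$\frac{S{\left(L{\left(\left(-4\right) \left(-5\right),\frac{1}{-11 - 6} \right)} \right)}}{-441385} = \frac{21}{-441385} = 21 \left(- \frac{1}{441385}\right) = - \frac{3}{63055}$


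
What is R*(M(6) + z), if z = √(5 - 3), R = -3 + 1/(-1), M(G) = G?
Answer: -24 - 4*√2 ≈ -29.657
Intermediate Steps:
R = -4 (R = -3 + 1*(-1) = -3 - 1 = -4)
z = √2 ≈ 1.4142
R*(M(6) + z) = -4*(6 + √2) = -24 - 4*√2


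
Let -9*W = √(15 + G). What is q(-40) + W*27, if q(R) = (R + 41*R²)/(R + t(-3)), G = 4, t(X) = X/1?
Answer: -65560/43 - 3*√19 ≈ -1537.7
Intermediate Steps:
t(X) = X (t(X) = X*1 = X)
W = -√19/9 (W = -√(15 + 4)/9 = -√19/9 ≈ -0.48432)
q(R) = (R + 41*R²)/(-3 + R) (q(R) = (R + 41*R²)/(R - 3) = (R + 41*R²)/(-3 + R))
q(-40) + W*27 = -40*(1 + 41*(-40))/(-3 - 40) - √19/9*27 = -40*(1 - 1640)/(-43) - 3*√19 = -40*(-1/43)*(-1639) - 3*√19 = -65560/43 - 3*√19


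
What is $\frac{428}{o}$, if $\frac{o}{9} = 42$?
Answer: $\frac{214}{189} \approx 1.1323$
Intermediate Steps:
$o = 378$ ($o = 9 \cdot 42 = 378$)
$\frac{428}{o} = \frac{428}{378} = 428 \cdot \frac{1}{378} = \frac{214}{189}$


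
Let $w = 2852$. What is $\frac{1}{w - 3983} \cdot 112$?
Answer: $- \frac{112}{1131} \approx -0.099027$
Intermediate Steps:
$\frac{1}{w - 3983} \cdot 112 = \frac{1}{2852 - 3983} \cdot 112 = \frac{1}{-1131} \cdot 112 = \left(- \frac{1}{1131}\right) 112 = - \frac{112}{1131}$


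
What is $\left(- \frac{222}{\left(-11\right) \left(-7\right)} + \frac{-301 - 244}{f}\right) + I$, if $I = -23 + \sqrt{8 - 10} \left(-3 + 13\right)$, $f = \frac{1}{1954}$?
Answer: $- \frac{82001603}{77} + 10 i \sqrt{2} \approx -1.065 \cdot 10^{6} + 14.142 i$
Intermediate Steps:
$f = \frac{1}{1954} \approx 0.00051177$
$I = -23 + 10 i \sqrt{2}$ ($I = -23 + \sqrt{-2} \cdot 10 = -23 + i \sqrt{2} \cdot 10 = -23 + 10 i \sqrt{2} \approx -23.0 + 14.142 i$)
$\left(- \frac{222}{\left(-11\right) \left(-7\right)} + \frac{-301 - 244}{f}\right) + I = \left(- \frac{222}{\left(-11\right) \left(-7\right)} + \left(-301 - 244\right) \frac{1}{\frac{1}{1954}}\right) - \left(23 - 10 i \sqrt{2}\right) = \left(- \frac{222}{77} + \left(-301 - 244\right) 1954\right) - \left(23 - 10 i \sqrt{2}\right) = \left(\left(-222\right) \frac{1}{77} - 1064930\right) - \left(23 - 10 i \sqrt{2}\right) = \left(- \frac{222}{77} - 1064930\right) - \left(23 - 10 i \sqrt{2}\right) = - \frac{81999832}{77} - \left(23 - 10 i \sqrt{2}\right) = - \frac{82001603}{77} + 10 i \sqrt{2}$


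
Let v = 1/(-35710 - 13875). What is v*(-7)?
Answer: 7/49585 ≈ 0.00014117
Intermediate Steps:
v = -1/49585 (v = 1/(-49585) = -1/49585 ≈ -2.0167e-5)
v*(-7) = -1/49585*(-7) = 7/49585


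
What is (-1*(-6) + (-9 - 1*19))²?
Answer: 484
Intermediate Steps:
(-1*(-6) + (-9 - 1*19))² = (6 + (-9 - 19))² = (6 - 28)² = (-22)² = 484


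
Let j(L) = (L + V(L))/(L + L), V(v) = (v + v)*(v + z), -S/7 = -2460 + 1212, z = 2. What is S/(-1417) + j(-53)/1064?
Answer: -1441025/231952 ≈ -6.2126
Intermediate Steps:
S = 8736 (S = -7*(-2460 + 1212) = -7*(-1248) = 8736)
V(v) = 2*v*(2 + v) (V(v) = (v + v)*(v + 2) = (2*v)*(2 + v) = 2*v*(2 + v))
j(L) = (L + 2*L*(2 + L))/(2*L) (j(L) = (L + 2*L*(2 + L))/(L + L) = (L + 2*L*(2 + L))/((2*L)) = (L + 2*L*(2 + L))*(1/(2*L)) = (L + 2*L*(2 + L))/(2*L))
S/(-1417) + j(-53)/1064 = 8736/(-1417) + (5/2 - 53)/1064 = 8736*(-1/1417) - 101/2*1/1064 = -672/109 - 101/2128 = -1441025/231952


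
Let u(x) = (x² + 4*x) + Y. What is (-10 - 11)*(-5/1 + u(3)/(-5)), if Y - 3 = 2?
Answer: 1071/5 ≈ 214.20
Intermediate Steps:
Y = 5 (Y = 3 + 2 = 5)
u(x) = 5 + x² + 4*x (u(x) = (x² + 4*x) + 5 = 5 + x² + 4*x)
(-10 - 11)*(-5/1 + u(3)/(-5)) = (-10 - 11)*(-5/1 + (5 + 3² + 4*3)/(-5)) = -21*(-5*1 + (5 + 9 + 12)*(-⅕)) = -21*(-5 + 26*(-⅕)) = -21*(-5 - 26/5) = -21*(-51/5) = 1071/5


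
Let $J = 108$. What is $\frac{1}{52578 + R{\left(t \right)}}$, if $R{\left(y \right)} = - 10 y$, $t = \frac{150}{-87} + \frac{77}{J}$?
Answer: $\frac{1566}{82352983} \approx 1.9016 \cdot 10^{-5}$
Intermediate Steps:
$t = - \frac{3167}{3132}$ ($t = \frac{150}{-87} + \frac{77}{108} = 150 \left(- \frac{1}{87}\right) + 77 \cdot \frac{1}{108} = - \frac{50}{29} + \frac{77}{108} = - \frac{3167}{3132} \approx -1.0112$)
$\frac{1}{52578 + R{\left(t \right)}} = \frac{1}{52578 - - \frac{15835}{1566}} = \frac{1}{52578 + \frac{15835}{1566}} = \frac{1}{\frac{82352983}{1566}} = \frac{1566}{82352983}$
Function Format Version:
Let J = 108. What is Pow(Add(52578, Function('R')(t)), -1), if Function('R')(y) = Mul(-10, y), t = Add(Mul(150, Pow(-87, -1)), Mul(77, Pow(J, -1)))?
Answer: Rational(1566, 82352983) ≈ 1.9016e-5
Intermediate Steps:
t = Rational(-3167, 3132) (t = Add(Mul(150, Pow(-87, -1)), Mul(77, Pow(108, -1))) = Add(Mul(150, Rational(-1, 87)), Mul(77, Rational(1, 108))) = Add(Rational(-50, 29), Rational(77, 108)) = Rational(-3167, 3132) ≈ -1.0112)
Pow(Add(52578, Function('R')(t)), -1) = Pow(Add(52578, Mul(-10, Rational(-3167, 3132))), -1) = Pow(Add(52578, Rational(15835, 1566)), -1) = Pow(Rational(82352983, 1566), -1) = Rational(1566, 82352983)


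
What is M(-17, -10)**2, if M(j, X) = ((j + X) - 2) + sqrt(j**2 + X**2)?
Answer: (29 - sqrt(389))**2 ≈ 86.061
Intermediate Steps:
M(j, X) = -2 + X + j + sqrt(X**2 + j**2) (M(j, X) = ((X + j) - 2) + sqrt(X**2 + j**2) = (-2 + X + j) + sqrt(X**2 + j**2) = -2 + X + j + sqrt(X**2 + j**2))
M(-17, -10)**2 = (-2 - 10 - 17 + sqrt((-10)**2 + (-17)**2))**2 = (-2 - 10 - 17 + sqrt(100 + 289))**2 = (-2 - 10 - 17 + sqrt(389))**2 = (-29 + sqrt(389))**2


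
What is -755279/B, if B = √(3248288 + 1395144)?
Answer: -755279*√1160858/2321716 ≈ -350.50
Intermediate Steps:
B = 2*√1160858 (B = √4643432 = 2*√1160858 ≈ 2154.9)
-755279/B = -755279*√1160858/2321716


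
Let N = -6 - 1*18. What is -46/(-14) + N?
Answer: -145/7 ≈ -20.714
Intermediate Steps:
N = -24 (N = -6 - 18 = -24)
-46/(-14) + N = -46/(-14) - 24 = -1/14*(-46) - 24 = 23/7 - 24 = -145/7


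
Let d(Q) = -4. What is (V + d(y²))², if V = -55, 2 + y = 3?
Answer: 3481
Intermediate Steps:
y = 1 (y = -2 + 3 = 1)
(V + d(y²))² = (-55 - 4)² = (-59)² = 3481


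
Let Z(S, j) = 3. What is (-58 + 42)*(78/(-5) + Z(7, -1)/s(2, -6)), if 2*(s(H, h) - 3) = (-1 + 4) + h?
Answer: 1088/5 ≈ 217.60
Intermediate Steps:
s(H, h) = 9/2 + h/2 (s(H, h) = 3 + ((-1 + 4) + h)/2 = 3 + (3 + h)/2 = 3 + (3/2 + h/2) = 9/2 + h/2)
(-58 + 42)*(78/(-5) + Z(7, -1)/s(2, -6)) = (-58 + 42)*(78/(-5) + 3/(9/2 + (½)*(-6))) = -16*(78*(-⅕) + 3/(9/2 - 3)) = -16*(-78/5 + 3/(3/2)) = -16*(-78/5 + 3*(⅔)) = -16*(-78/5 + 2) = -16*(-68/5) = 1088/5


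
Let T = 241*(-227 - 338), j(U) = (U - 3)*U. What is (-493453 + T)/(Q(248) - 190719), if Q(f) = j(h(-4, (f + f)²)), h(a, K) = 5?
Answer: 629618/190709 ≈ 3.3015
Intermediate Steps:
j(U) = U*(-3 + U) (j(U) = (-3 + U)*U = U*(-3 + U))
T = -136165 (T = 241*(-565) = -136165)
Q(f) = 10 (Q(f) = 5*(-3 + 5) = 5*2 = 10)
(-493453 + T)/(Q(248) - 190719) = (-493453 - 136165)/(10 - 190719) = -629618/(-190709) = -629618*(-1/190709) = 629618/190709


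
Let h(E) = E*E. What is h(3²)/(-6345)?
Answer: -3/235 ≈ -0.012766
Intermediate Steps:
h(E) = E²
h(3²)/(-6345) = (3²)²/(-6345) = 9²*(-1/6345) = 81*(-1/6345) = -3/235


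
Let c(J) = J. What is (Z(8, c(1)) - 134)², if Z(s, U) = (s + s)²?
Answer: 14884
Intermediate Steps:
Z(s, U) = 4*s² (Z(s, U) = (2*s)² = 4*s²)
(Z(8, c(1)) - 134)² = (4*8² - 134)² = (4*64 - 134)² = (256 - 134)² = 122² = 14884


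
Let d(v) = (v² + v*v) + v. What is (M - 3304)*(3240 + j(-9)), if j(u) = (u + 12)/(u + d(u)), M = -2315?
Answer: -291290833/16 ≈ -1.8206e+7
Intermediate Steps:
d(v) = v + 2*v² (d(v) = (v² + v²) + v = 2*v² + v = v + 2*v²)
j(u) = (12 + u)/(u + u*(1 + 2*u)) (j(u) = (u + 12)/(u + u*(1 + 2*u)) = (12 + u)/(u + u*(1 + 2*u)))
(M - 3304)*(3240 + j(-9)) = (-2315 - 3304)*(3240 + (½)*(12 - 9)/(-9*(1 - 9))) = -5619*(3240 + (½)*(-⅑)*3/(-8)) = -5619*(3240 + (½)*(-⅑)*(-⅛)*3) = -5619*(3240 + 1/48) = -5619*155521/48 = -291290833/16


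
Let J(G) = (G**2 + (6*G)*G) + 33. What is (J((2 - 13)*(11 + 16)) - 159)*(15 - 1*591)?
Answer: -355586112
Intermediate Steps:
J(G) = 33 + 7*G**2 (J(G) = (G**2 + 6*G**2) + 33 = 7*G**2 + 33 = 33 + 7*G**2)
(J((2 - 13)*(11 + 16)) - 159)*(15 - 1*591) = ((33 + 7*((2 - 13)*(11 + 16))**2) - 159)*(15 - 1*591) = ((33 + 7*(-11*27)**2) - 159)*(15 - 591) = ((33 + 7*(-297)**2) - 159)*(-576) = ((33 + 7*88209) - 159)*(-576) = ((33 + 617463) - 159)*(-576) = (617496 - 159)*(-576) = 617337*(-576) = -355586112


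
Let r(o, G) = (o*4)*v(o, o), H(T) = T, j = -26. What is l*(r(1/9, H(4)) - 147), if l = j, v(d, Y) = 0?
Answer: 3822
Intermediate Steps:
l = -26
r(o, G) = 0 (r(o, G) = (o*4)*0 = (4*o)*0 = 0)
l*(r(1/9, H(4)) - 147) = -26*(0 - 147) = -26*(-147) = 3822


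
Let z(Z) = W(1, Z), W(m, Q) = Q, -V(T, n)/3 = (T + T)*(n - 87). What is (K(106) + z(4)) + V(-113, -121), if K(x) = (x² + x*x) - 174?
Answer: -118722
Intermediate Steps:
V(T, n) = -6*T*(-87 + n) (V(T, n) = -3*(T + T)*(n - 87) = -3*2*T*(-87 + n) = -6*T*(-87 + n))
z(Z) = Z
K(x) = -174 + 2*x² (K(x) = (x² + x²) - 174 = 2*x² - 174 = -174 + 2*x²)
(K(106) + z(4)) + V(-113, -121) = ((-174 + 2*106²) + 4) + 6*(-113)*(87 - 1*(-121)) = ((-174 + 2*11236) + 4) + 6*(-113)*(87 + 121) = ((-174 + 22472) + 4) + 6*(-113)*208 = (22298 + 4) - 141024 = 22302 - 141024 = -118722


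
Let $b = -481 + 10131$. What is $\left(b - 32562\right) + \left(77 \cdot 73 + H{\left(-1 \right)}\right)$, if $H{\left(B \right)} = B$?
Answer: $-17292$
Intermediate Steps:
$b = 9650$
$\left(b - 32562\right) + \left(77 \cdot 73 + H{\left(-1 \right)}\right) = \left(9650 - 32562\right) + \left(77 \cdot 73 - 1\right) = -22912 + \left(5621 - 1\right) = -22912 + 5620 = -17292$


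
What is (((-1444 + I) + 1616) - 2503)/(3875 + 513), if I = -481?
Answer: -703/1097 ≈ -0.64084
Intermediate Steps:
(((-1444 + I) + 1616) - 2503)/(3875 + 513) = (((-1444 - 481) + 1616) - 2503)/(3875 + 513) = ((-1925 + 1616) - 2503)/4388 = (-309 - 2503)*(1/4388) = -2812*1/4388 = -703/1097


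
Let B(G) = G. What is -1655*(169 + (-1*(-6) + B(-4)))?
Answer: -283005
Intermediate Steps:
-1655*(169 + (-1*(-6) + B(-4))) = -1655*(169 + (-1*(-6) - 4)) = -1655*(169 + (6 - 4)) = -1655*(169 + 2) = -1655*171 = -283005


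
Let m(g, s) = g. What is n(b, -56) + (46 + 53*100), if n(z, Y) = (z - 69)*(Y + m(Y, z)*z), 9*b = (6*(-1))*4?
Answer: -12086/9 ≈ -1342.9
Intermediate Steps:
b = -8/3 (b = ((6*(-1))*4)/9 = (-6*4)/9 = (1/9)*(-24) = -8/3 ≈ -2.6667)
n(z, Y) = (-69 + z)*(Y + Y*z) (n(z, Y) = (z - 69)*(Y + Y*z) = (-69 + z)*(Y + Y*z))
n(b, -56) + (46 + 53*100) = -56*(-69 + (-8/3)**2 - 68*(-8/3)) + (46 + 53*100) = -56*(-69 + 64/9 + 544/3) + (46 + 5300) = -56*1075/9 + 5346 = -60200/9 + 5346 = -12086/9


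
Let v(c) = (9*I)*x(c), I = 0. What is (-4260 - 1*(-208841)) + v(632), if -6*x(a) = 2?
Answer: 204581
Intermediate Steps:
x(a) = -1/3 (x(a) = -1/6*2 = -1/3)
v(c) = 0 (v(c) = (9*0)*(-1/3) = 0*(-1/3) = 0)
(-4260 - 1*(-208841)) + v(632) = (-4260 - 1*(-208841)) + 0 = (-4260 + 208841) + 0 = 204581 + 0 = 204581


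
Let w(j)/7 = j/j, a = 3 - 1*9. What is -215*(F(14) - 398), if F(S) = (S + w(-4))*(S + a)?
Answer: 49450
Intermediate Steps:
a = -6 (a = 3 - 9 = -6)
w(j) = 7 (w(j) = 7*(j/j) = 7*1 = 7)
F(S) = (-6 + S)*(7 + S) (F(S) = (S + 7)*(S - 6) = (7 + S)*(-6 + S) = (-6 + S)*(7 + S))
-215*(F(14) - 398) = -215*((-42 + 14 + 14**2) - 398) = -215*((-42 + 14 + 196) - 398) = -215*(168 - 398) = -215*(-230) = 49450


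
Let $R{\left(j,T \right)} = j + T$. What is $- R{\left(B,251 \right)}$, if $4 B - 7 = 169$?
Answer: $-295$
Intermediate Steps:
$B = 44$ ($B = \frac{7}{4} + \frac{1}{4} \cdot 169 = \frac{7}{4} + \frac{169}{4} = 44$)
$R{\left(j,T \right)} = T + j$
$- R{\left(B,251 \right)} = - (251 + 44) = \left(-1\right) 295 = -295$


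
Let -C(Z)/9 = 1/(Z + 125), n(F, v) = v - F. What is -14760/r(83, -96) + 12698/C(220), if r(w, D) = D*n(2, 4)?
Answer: -11680315/24 ≈ -4.8668e+5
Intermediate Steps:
r(w, D) = 2*D (r(w, D) = D*(4 - 1*2) = D*(4 - 2) = D*2 = 2*D)
C(Z) = -9/(125 + Z) (C(Z) = -9/(Z + 125) = -9/(125 + Z))
-14760/r(83, -96) + 12698/C(220) = -14760/(2*(-96)) + 12698/((-9/(125 + 220))) = -14760/(-192) + 12698/((-9/345)) = -14760*(-1/192) + 12698/((-9*1/345)) = 615/8 + 12698/(-3/115) = 615/8 + 12698*(-115/3) = 615/8 - 1460270/3 = -11680315/24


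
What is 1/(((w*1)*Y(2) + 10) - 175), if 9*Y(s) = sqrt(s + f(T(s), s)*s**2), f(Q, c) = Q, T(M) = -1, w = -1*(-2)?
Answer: -13365/2205233 - 18*I*sqrt(2)/2205233 ≈ -0.0060606 - 1.1543e-5*I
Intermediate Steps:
w = 2
Y(s) = sqrt(s - s**2)/9
1/(((w*1)*Y(2) + 10) - 175) = 1/(((2*1)*(sqrt(2*(1 - 1*2))/9) + 10) - 175) = 1/((2*(sqrt(2*(1 - 2))/9) + 10) - 175) = 1/((2*(sqrt(2*(-1))/9) + 10) - 175) = 1/((2*(sqrt(-2)/9) + 10) - 175) = 1/((2*((I*sqrt(2))/9) + 10) - 175) = 1/((2*(I*sqrt(2)/9) + 10) - 175) = 1/((2*I*sqrt(2)/9 + 10) - 175) = 1/((10 + 2*I*sqrt(2)/9) - 175) = 1/(-165 + 2*I*sqrt(2)/9)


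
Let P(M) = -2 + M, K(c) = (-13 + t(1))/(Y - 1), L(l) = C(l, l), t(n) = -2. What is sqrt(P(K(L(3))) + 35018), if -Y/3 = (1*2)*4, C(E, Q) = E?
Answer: sqrt(875415)/5 ≈ 187.13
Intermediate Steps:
L(l) = l
Y = -24 (Y = -3*1*2*4 = -6*4 = -3*8 = -24)
K(c) = 3/5 (K(c) = (-13 - 2)/(-24 - 1) = -15/(-25) = -15*(-1/25) = 3/5)
sqrt(P(K(L(3))) + 35018) = sqrt((-2 + 3/5) + 35018) = sqrt(-7/5 + 35018) = sqrt(175083/5) = sqrt(875415)/5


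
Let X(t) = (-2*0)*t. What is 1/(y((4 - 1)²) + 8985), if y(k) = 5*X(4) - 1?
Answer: 1/8984 ≈ 0.00011131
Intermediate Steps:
X(t) = 0 (X(t) = 0*t = 0)
y(k) = -1 (y(k) = 5*0 - 1 = 0 - 1 = -1)
1/(y((4 - 1)²) + 8985) = 1/(-1 + 8985) = 1/8984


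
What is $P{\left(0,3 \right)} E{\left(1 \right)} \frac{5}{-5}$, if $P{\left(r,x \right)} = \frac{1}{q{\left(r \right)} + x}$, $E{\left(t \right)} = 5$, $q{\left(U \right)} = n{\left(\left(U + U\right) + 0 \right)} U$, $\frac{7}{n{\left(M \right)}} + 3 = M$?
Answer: $- \frac{5}{3} \approx -1.6667$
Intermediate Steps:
$n{\left(M \right)} = \frac{7}{-3 + M}$
$q{\left(U \right)} = \frac{7 U}{-3 + 2 U}$ ($q{\left(U \right)} = \frac{7}{-3 + \left(\left(U + U\right) + 0\right)} U = \frac{7}{-3 + \left(2 U + 0\right)} U = \frac{7}{-3 + 2 U} U = \frac{7 U}{-3 + 2 U}$)
$P{\left(r,x \right)} = \frac{1}{x + \frac{7 r}{-3 + 2 r}}$ ($P{\left(r,x \right)} = \frac{1}{\frac{7 r}{-3 + 2 r} + x} = \frac{1}{x + \frac{7 r}{-3 + 2 r}}$)
$P{\left(0,3 \right)} E{\left(1 \right)} \frac{5}{-5} = \frac{-3 + 2 \cdot 0}{7 \cdot 0 + 3 \left(-3 + 2 \cdot 0\right)} 5 \frac{5}{-5} = \frac{-3 + 0}{0 + 3 \left(-3 + 0\right)} 5 \cdot 5 \left(- \frac{1}{5}\right) = \frac{1}{0 + 3 \left(-3\right)} \left(-3\right) 5 \left(-1\right) = \frac{1}{0 - 9} \left(-3\right) 5 \left(-1\right) = \frac{1}{-9} \left(-3\right) 5 \left(-1\right) = \left(- \frac{1}{9}\right) \left(-3\right) 5 \left(-1\right) = \frac{1}{3} \cdot 5 \left(-1\right) = \frac{5}{3} \left(-1\right) = - \frac{5}{3}$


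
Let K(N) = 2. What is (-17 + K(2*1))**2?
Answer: 225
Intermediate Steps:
(-17 + K(2*1))**2 = (-17 + 2)**2 = (-15)**2 = 225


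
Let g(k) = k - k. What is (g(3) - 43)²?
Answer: 1849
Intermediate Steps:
g(k) = 0
(g(3) - 43)² = (0 - 43)² = (-43)² = 1849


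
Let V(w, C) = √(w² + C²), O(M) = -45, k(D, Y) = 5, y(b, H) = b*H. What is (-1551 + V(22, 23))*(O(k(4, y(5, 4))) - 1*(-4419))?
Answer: -6784074 + 4374*√1013 ≈ -6.6449e+6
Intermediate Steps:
y(b, H) = H*b
V(w, C) = √(C² + w²)
(-1551 + V(22, 23))*(O(k(4, y(5, 4))) - 1*(-4419)) = (-1551 + √(23² + 22²))*(-45 - 1*(-4419)) = (-1551 + √(529 + 484))*(-45 + 4419) = (-1551 + √1013)*4374 = -6784074 + 4374*√1013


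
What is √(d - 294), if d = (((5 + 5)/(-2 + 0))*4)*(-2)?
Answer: I*√254 ≈ 15.937*I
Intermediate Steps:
d = 40 (d = ((10/(-2))*4)*(-2) = ((10*(-½))*4)*(-2) = -5*4*(-2) = -20*(-2) = 40)
√(d - 294) = √(40 - 294) = √(-254) = I*√254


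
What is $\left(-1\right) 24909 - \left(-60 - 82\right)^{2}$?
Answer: $-45073$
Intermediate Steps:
$\left(-1\right) 24909 - \left(-60 - 82\right)^{2} = -24909 - \left(-142\right)^{2} = -24909 - 20164 = -45073$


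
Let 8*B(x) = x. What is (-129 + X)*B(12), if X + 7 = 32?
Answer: -156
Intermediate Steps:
B(x) = x/8
X = 25 (X = -7 + 32 = 25)
(-129 + X)*B(12) = (-129 + 25)*((⅛)*12) = -104*3/2 = -156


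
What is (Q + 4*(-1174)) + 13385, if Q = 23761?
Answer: 32450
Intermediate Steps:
(Q + 4*(-1174)) + 13385 = (23761 + 4*(-1174)) + 13385 = (23761 - 4696) + 13385 = 19065 + 13385 = 32450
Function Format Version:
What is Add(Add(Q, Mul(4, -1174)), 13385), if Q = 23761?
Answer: 32450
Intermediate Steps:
Add(Add(Q, Mul(4, -1174)), 13385) = Add(Add(23761, Mul(4, -1174)), 13385) = Add(Add(23761, -4696), 13385) = Add(19065, 13385) = 32450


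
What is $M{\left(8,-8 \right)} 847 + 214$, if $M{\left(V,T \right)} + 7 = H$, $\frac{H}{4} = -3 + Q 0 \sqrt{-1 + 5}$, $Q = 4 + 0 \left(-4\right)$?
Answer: $-15879$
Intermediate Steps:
$Q = 4$ ($Q = 4 + 0 = 4$)
$H = -12$ ($H = 4 \left(-3 + 4 \cdot 0 \sqrt{-1 + 5}\right) = 4 \left(-3 + 4 \cdot 0 \sqrt{4}\right) = 4 \left(-3 + 4 \cdot 0 \cdot 2\right) = 4 \left(-3 + 4 \cdot 0\right) = 4 \left(-3 + 0\right) = 4 \left(-3\right) = -12$)
$M{\left(V,T \right)} = -19$ ($M{\left(V,T \right)} = -7 - 12 = -19$)
$M{\left(8,-8 \right)} 847 + 214 = \left(-19\right) 847 + 214 = -16093 + 214 = -15879$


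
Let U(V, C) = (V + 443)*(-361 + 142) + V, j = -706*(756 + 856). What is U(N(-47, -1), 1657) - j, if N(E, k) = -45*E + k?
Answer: 580203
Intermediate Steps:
N(E, k) = k - 45*E
j = -1138072 (j = -706*1612 = -1138072)
U(V, C) = -97017 - 218*V (U(V, C) = (443 + V)*(-219) + V = (-97017 - 219*V) + V = -97017 - 218*V)
U(N(-47, -1), 1657) - j = (-97017 - 218*(-1 - 45*(-47))) - 1*(-1138072) = (-97017 - 218*(-1 + 2115)) + 1138072 = (-97017 - 218*2114) + 1138072 = (-97017 - 460852) + 1138072 = -557869 + 1138072 = 580203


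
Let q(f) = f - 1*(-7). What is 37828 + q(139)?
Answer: 37974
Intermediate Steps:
q(f) = 7 + f (q(f) = f + 7 = 7 + f)
37828 + q(139) = 37828 + (7 + 139) = 37828 + 146 = 37974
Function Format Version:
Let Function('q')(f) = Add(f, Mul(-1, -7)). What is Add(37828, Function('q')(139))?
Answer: 37974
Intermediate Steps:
Function('q')(f) = Add(7, f) (Function('q')(f) = Add(f, 7) = Add(7, f))
Add(37828, Function('q')(139)) = Add(37828, Add(7, 139)) = Add(37828, 146) = 37974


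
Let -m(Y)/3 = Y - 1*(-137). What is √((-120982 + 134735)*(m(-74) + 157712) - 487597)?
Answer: √2165926222 ≈ 46540.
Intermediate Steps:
m(Y) = -411 - 3*Y (m(Y) = -3*(Y - 1*(-137)) = -3*(Y + 137) = -3*(137 + Y) = -411 - 3*Y)
√((-120982 + 134735)*(m(-74) + 157712) - 487597) = √((-120982 + 134735)*((-411 - 3*(-74)) + 157712) - 487597) = √(13753*((-411 + 222) + 157712) - 487597) = √(13753*(-189 + 157712) - 487597) = √(13753*157523 - 487597) = √(2166413819 - 487597) = √2165926222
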